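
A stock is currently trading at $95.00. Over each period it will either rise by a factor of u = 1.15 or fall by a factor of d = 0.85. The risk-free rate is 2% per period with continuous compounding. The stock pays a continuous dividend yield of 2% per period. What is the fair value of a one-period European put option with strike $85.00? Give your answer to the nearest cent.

$2.08

Per-period risk-free factor R = e^0.02 = 1.0202; dividend-adjusted growth = e^(0.02−0.02) = 1.0000.
Risk-neutral probability p = (1.0000 − 0.85)/(1.15 − 0.85) = 0.1500/0.3000 = 0.5000
Terminal stock prices: S_u = 109.2, S_d = 80.75
Terminal payoffs (K − S): max(-24.25, 0) = 0, max(4.25, 0) = 4.25
Node 0 (S = 95): V_0 = e^(−0.02)·[0.5000·0.0000 + 0.5000·4.2500] = 2.0829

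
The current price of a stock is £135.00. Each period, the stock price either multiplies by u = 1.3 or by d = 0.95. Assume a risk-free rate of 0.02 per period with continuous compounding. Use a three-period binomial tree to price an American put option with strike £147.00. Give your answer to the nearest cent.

£15.45

Risk-neutral probability p = (e^0.02 − 0.95)/(1.3 − 0.95) = 0.0702/0.3500 = 0.2006
Terminal stock prices: S_uuu = 296.6, S_uud = 216.7, S_udd = 158.4, S_ddd = 115.7
Terminal payoffs (K − S): max(-149.6, 0) = 0, max(-69.74, 0) = 0, max(-11.39, 0) = 0, max(31.25, 0) = 31.25
Node uu (S = 228.2): continuation = e^(−0.02)·[0.2006·0.0000 + 0.7994·0.0000] = 0.0000; exercise value = 0.0000 ≤ continuation, so V_uu = 0.0000
Node ud (S = 166.7): continuation = e^(−0.02)·[0.2006·0.0000 + 0.7994·0.0000] = 0.0000; exercise value = 0.0000 ≤ continuation, so V_ud = 0.0000
Node dd (S = 121.8): continuation = e^(−0.02)·[0.2006·0.0000 + 0.7994·31.2544] = 24.4908; exercise value = 25.1625 > continuation, so V_dd = 25.1625 (exercise)
Node u (S = 175.5): continuation = e^(−0.02)·[0.2006·0.0000 + 0.7994·0.0000] = 0.0000; exercise value = 0.0000 ≤ continuation, so V_u = 0.0000
Node d (S = 128.2): continuation = e^(−0.02)·[0.2006·0.0000 + 0.7994·25.1625] = 19.7172; exercise value = 18.7500 ≤ continuation, so V_d = 19.7172
Node 0 (S = 135): continuation = e^(−0.02)·[0.2006·0.0000 + 0.7994·19.7172] = 15.4503; exercise value = 12.0000 ≤ continuation, so V_0 = 15.4503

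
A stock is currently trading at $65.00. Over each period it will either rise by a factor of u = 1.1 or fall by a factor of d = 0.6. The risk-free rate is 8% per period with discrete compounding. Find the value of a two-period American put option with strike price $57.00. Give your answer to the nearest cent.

Risk-neutral probability p = (1 + 0.08 − 0.6)/(1.1 − 0.6) = 0.4800/0.5000 = 0.9600
Terminal stock prices: S_uu = 78.65, S_ud = 42.9, S_dd = 23.4
Terminal payoffs (K − S): max(-21.65, 0) = 0, max(14.1, 0) = 14.1, max(33.6, 0) = 33.6
Node u (S = 71.5): continuation = 1/1.08·[0.9600·0.0000 + 0.0400·14.1000] = 0.5222; exercise value = 0.0000 ≤ continuation, so V_u = 0.5222
Node d (S = 39): continuation = 1/1.08·[0.9600·14.1000 + 0.0400·33.6000] = 13.7778; exercise value = 18.0000 > continuation, so V_d = 18.0000 (exercise)
Node 0 (S = 65): continuation = 1/1.08·[0.9600·0.5222 + 0.0400·18.0000] = 1.1309; exercise value = 0.0000 ≤ continuation, so V_0 = 1.1309

$1.13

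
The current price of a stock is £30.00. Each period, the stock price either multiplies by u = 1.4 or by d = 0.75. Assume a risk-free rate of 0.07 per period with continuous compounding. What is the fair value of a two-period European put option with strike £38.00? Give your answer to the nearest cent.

Risk-neutral probability p = (e^0.07 − 0.75)/(1.4 − 0.75) = 0.3225/0.6500 = 0.4962
Terminal stock prices: S_uu = 58.8, S_ud = 31.5, S_dd = 16.88
Terminal payoffs (K − S): max(-20.8, 0) = 0, max(6.5, 0) = 6.5, max(21.12, 0) = 21.12
Node u (S = 42): V_u = e^(−0.07)·[0.4962·0.0000 + 0.5038·6.5000] = 3.0535
Node d (S = 22.5): V_d = e^(−0.07)·[0.4962·6.5000 + 0.5038·21.1250] = 12.9310
Node 0 (S = 30): V_0 = e^(−0.07)·[0.4962·3.0535 + 0.5038·12.9310] = 7.4872

£7.49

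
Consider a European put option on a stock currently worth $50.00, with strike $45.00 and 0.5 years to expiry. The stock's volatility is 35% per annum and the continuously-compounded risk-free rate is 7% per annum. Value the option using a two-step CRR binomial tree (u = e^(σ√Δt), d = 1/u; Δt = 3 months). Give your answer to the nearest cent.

CRR parameters: u = e^(σ√Δt) = e^(0.35·√0.25) = 1.1912, d = 1/u = 0.8395
Per-period rate: rΔt = 0.07·0.25 = 0.0175, so R = e^0.0175 = 1.0177
Risk-neutral probability p = (e^0.0175 − 0.8395)/(1.1912 − 0.8395) = 0.1782/0.3518 = 0.5065
Terminal stock prices: S_uu = 70.95, S_ud = 50, S_dd = 35.23
Terminal payoffs (K − S): max(-25.95, 0) = 0, max(-5, 0) = 0, max(9.766, 0) = 9.766
Node u (S = 59.56): V_u = e^(−0.0175)·[0.5065·0.0000 + 0.4935·0.0000] = 0.0000
Node d (S = 41.97): V_d = e^(−0.0175)·[0.5065·0.0000 + 0.4935·9.7656] = 4.7353
Node 0 (S = 50): V_0 = e^(−0.0175)·[0.5065·0.0000 + 0.4935·4.7353] = 2.2961

$2.30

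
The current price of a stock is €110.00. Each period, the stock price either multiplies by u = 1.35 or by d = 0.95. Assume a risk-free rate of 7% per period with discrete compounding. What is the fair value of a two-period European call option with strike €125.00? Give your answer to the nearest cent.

Risk-neutral probability p = (1 + 0.07 − 0.95)/(1.35 − 0.95) = 0.1200/0.4000 = 0.3000
Terminal stock prices: S_uu = 200.5, S_ud = 141.1, S_dd = 99.27
Terminal payoffs (S − K): max(75.48, 0) = 75.48, max(16.07, 0) = 16.07, max(-25.73, 0) = 0
Node u (S = 148.5): V_u = 1/1.07·[0.3000·75.4750 + 0.7000·16.0750] = 31.6776
Node d (S = 104.5): V_d = 1/1.07·[0.3000·16.0750 + 0.7000·0.0000] = 4.5070
Node 0 (S = 110): V_0 = 1/1.07·[0.3000·31.6776 + 0.7000·4.5070] = 11.8301

€11.83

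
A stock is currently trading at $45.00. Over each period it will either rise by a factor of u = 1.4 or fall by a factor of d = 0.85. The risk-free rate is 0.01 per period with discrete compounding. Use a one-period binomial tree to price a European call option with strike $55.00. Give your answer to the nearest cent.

$2.30

Risk-neutral probability p = (1 + 0.01 − 0.85)/(1.4 − 0.85) = 0.1600/0.5500 = 0.2909
Terminal stock prices: S_u = 63, S_d = 38.25
Terminal payoffs (S − K): max(8, 0) = 8, max(-16.75, 0) = 0
Node 0 (S = 45): V_0 = 1/1.01·[0.2909·8.0000 + 0.7091·0.0000] = 2.3042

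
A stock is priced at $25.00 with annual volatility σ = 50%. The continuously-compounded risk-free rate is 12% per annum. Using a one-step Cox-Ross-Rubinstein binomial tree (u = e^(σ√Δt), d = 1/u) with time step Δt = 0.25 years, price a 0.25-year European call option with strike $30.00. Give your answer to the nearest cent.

$1.02

CRR parameters: u = e^(σ√Δt) = e^(0.5·√0.25) = 1.2840, d = 1/u = 0.7788
Per-period rate: rΔt = 0.12·0.25 = 0.03, so R = e^0.03 = 1.0305
Risk-neutral probability p = (e^0.03 − 0.7788)/(1.2840 − 0.7788) = 0.2517/0.5052 = 0.4981
Terminal stock prices: S_u = 32.1, S_d = 19.47
Terminal payoffs (S − K): max(2.101, 0) = 2.101, max(-10.53, 0) = 0
Node 0 (S = 25): V_0 = e^(−0.03)·[0.4981·2.1006 + 0.5019·0.0000] = 1.0154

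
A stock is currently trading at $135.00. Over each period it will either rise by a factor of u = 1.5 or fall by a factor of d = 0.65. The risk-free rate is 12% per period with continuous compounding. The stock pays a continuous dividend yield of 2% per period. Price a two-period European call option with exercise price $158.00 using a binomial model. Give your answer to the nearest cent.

$32.88

Per-period risk-free factor R = e^0.12 = 1.1275; dividend-adjusted growth = e^(0.12−0.02) = 1.1052.
Risk-neutral probability p = (1.1052 − 0.65)/(1.5 − 0.65) = 0.4552/0.8500 = 0.5355
Terminal stock prices: S_uu = 303.8, S_ud = 131.6, S_dd = 57.04
Terminal payoffs (S − K): max(145.8, 0) = 145.8, max(-26.38, 0) = 0, max(-101, 0) = 0
Node u (S = 202.5): V_u = e^(−0.12)·[0.5355·145.7500 + 0.4645·0.0000] = 69.2227
Node d (S = 87.75): V_d = e^(−0.12)·[0.5355·0.0000 + 0.4645·0.0000] = 0.0000
Node 0 (S = 135): V_0 = e^(−0.12)·[0.5355·69.2227 + 0.4645·0.0000] = 32.8768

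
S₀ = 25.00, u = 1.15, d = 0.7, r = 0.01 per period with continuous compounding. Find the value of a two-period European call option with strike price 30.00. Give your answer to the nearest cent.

Risk-neutral probability p = (e^0.01 − 0.7)/(1.15 − 0.7) = 0.3101/0.4500 = 0.6890
Terminal stock prices: S_uu = 33.06, S_ud = 20.12, S_dd = 12.25
Terminal payoffs (S − K): max(3.062, 0) = 3.062, max(-9.875, 0) = 0, max(-17.75, 0) = 0
Node u (S = 28.75): V_u = e^(−0.01)·[0.6890·3.0625 + 0.3110·0.0000] = 2.0891
Node d (S = 17.5): V_d = e^(−0.01)·[0.6890·0.0000 + 0.3110·0.0000] = 0.0000
Node 0 (S = 25): V_0 = e^(−0.01)·[0.6890·2.0891 + 0.3110·0.0000] = 1.4250

1.43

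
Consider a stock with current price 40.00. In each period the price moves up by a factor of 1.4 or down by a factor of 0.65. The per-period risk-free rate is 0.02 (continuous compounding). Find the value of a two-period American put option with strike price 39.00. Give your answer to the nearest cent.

Risk-neutral probability p = (e^0.02 − 0.65)/(1.4 − 0.65) = 0.3702/0.7500 = 0.4936
Terminal stock prices: S_uu = 78.4, S_ud = 36.4, S_dd = 16.9
Terminal payoffs (K − S): max(-39.4, 0) = 0, max(2.6, 0) = 2.6, max(22.1, 0) = 22.1
Node u (S = 56): continuation = e^(−0.02)·[0.4936·0.0000 + 0.5064·2.6000] = 1.2906; exercise value = 0.0000 ≤ continuation, so V_u = 1.2906
Node d (S = 26): continuation = e^(−0.02)·[0.4936·2.6000 + 0.5064·22.1000] = 12.2277; exercise value = 13.0000 > continuation, so V_d = 13.0000 (exercise)
Node 0 (S = 40): continuation = e^(−0.02)·[0.4936·1.2906 + 0.5064·13.0000] = 7.0772; exercise value = 0.0000 ≤ continuation, so V_0 = 7.0772

7.08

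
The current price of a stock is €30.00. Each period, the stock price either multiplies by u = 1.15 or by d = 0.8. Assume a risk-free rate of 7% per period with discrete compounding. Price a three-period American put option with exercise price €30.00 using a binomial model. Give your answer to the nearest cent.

Risk-neutral probability p = (1 + 0.07 − 0.8)/(1.15 − 0.8) = 0.2700/0.3500 = 0.7714
Terminal stock prices: S_uuu = 45.63, S_uud = 31.74, S_udd = 22.08, S_ddd = 15.36
Terminal payoffs (K − S): max(-15.63, 0) = 0, max(-1.74, 0) = 0, max(7.92, 0) = 7.92, max(14.64, 0) = 14.64
Node uu (S = 39.67): continuation = 1/1.07·[0.7714·0.0000 + 0.2286·0.0000] = 0.0000; exercise value = 0.0000 ≤ continuation, so V_uu = 0.0000
Node ud (S = 27.6): continuation = 1/1.07·[0.7714·0.0000 + 0.2286·7.9200] = 1.6919; exercise value = 2.4000 > continuation, so V_ud = 2.4000 (exercise)
Node dd (S = 19.2): continuation = 1/1.07·[0.7714·7.9200 + 0.2286·14.6400] = 8.8374; exercise value = 10.8000 > continuation, so V_dd = 10.8000 (exercise)
Node u (S = 34.5): continuation = 1/1.07·[0.7714·0.0000 + 0.2286·2.4000] = 0.5127; exercise value = 0.0000 ≤ continuation, so V_u = 0.5127
Node d (S = 24): continuation = 1/1.07·[0.7714·2.4000 + 0.2286·10.8000] = 4.0374; exercise value = 6.0000 > continuation, so V_d = 6.0000 (exercise)
Node 0 (S = 30): continuation = 1/1.07·[0.7714·0.5127 + 0.2286·6.0000] = 1.6513; exercise value = 0.0000 ≤ continuation, so V_0 = 1.6513

€1.65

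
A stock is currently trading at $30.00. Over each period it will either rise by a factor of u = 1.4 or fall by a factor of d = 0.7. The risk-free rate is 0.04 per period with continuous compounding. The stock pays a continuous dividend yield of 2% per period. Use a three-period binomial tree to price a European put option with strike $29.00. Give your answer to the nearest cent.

$5.67

Per-period risk-free factor R = e^0.04 = 1.0408; dividend-adjusted growth = e^(0.04−0.02) = 1.0202.
Risk-neutral probability p = (1.0202 − 0.7)/(1.4 − 0.7) = 0.3202/0.7000 = 0.4574
Terminal stock prices: S_uuu = 82.32, S_uud = 41.16, S_udd = 20.58, S_ddd = 10.29
Terminal payoffs (K − S): max(-53.32, 0) = 0, max(-12.16, 0) = 0, max(8.42, 0) = 8.42, max(18.71, 0) = 18.71
Node uu (S = 58.8): V_uu = e^(−0.04)·[0.4574·0.0000 + 0.5426·0.0000] = 0.0000
Node ud (S = 29.4): V_ud = e^(−0.04)·[0.4574·0.0000 + 0.5426·8.4200] = 4.3893
Node dd (S = 14.7): V_dd = e^(−0.04)·[0.4574·8.4200 + 0.5426·18.7100] = 13.4540
Node u (S = 42): V_u = e^(−0.04)·[0.4574·0.0000 + 0.5426·4.3893] = 2.2881
Node d (S = 21): V_d = e^(−0.04)·[0.4574·4.3893 + 0.5426·13.4540] = 8.9426
Node 0 (S = 30): V_0 = e^(−0.04)·[0.4574·2.2881 + 0.5426·8.9426] = 5.6673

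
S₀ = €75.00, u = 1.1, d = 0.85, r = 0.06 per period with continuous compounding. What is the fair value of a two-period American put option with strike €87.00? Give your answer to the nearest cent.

Risk-neutral probability p = (e^0.06 − 0.85)/(1.1 − 0.85) = 0.2118/0.2500 = 0.8473
Terminal stock prices: S_uu = 90.75, S_ud = 70.12, S_dd = 54.19
Terminal payoffs (K − S): max(-3.75, 0) = 0, max(16.88, 0) = 16.88, max(32.81, 0) = 32.81
Node u (S = 82.5): continuation = e^(−0.06)·[0.8473·0.0000 + 0.1527·16.8750] = 2.4260; exercise value = 4.5000 > continuation, so V_u = 4.5000 (exercise)
Node d (S = 63.75): continuation = e^(−0.06)·[0.8473·16.8750 + 0.1527·32.8125] = 18.1835; exercise value = 23.2500 > continuation, so V_d = 23.2500 (exercise)
Node 0 (S = 75): continuation = e^(−0.06)·[0.8473·4.5000 + 0.1527·23.2500] = 6.9335; exercise value = 12.0000 > continuation, so V_0 = 12.0000 (exercise)

€12.00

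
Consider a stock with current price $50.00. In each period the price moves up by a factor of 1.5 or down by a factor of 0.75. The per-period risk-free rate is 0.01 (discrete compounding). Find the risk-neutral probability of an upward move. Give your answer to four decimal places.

Risk-neutral probability p = (1 + 0.01 − 0.75)/(1.5 − 0.75) = 0.2600/0.7500 = 0.3467

p = 0.3467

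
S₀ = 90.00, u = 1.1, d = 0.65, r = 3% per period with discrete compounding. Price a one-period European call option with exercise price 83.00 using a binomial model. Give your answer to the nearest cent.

Risk-neutral probability p = (1 + 0.03 − 0.65)/(1.1 − 0.65) = 0.3800/0.4500 = 0.8444
Terminal stock prices: S_u = 99, S_d = 58.5
Terminal payoffs (S − K): max(16, 0) = 16, max(-24.5, 0) = 0
Node 0 (S = 90): V_0 = 1/1.03·[0.8444·16.0000 + 0.1556·0.0000] = 13.1176

13.12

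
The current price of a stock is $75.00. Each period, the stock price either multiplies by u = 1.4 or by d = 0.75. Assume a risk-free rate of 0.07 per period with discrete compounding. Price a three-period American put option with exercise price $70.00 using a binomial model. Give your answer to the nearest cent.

Risk-neutral probability p = (1 + 0.07 − 0.75)/(1.4 − 0.75) = 0.3200/0.6500 = 0.4923
Terminal stock prices: S_uuu = 205.8, S_uud = 110.2, S_udd = 59.06, S_ddd = 31.64
Terminal payoffs (K − S): max(-135.8, 0) = 0, max(-40.25, 0) = 0, max(10.94, 0) = 10.94, max(38.36, 0) = 38.36
Node uu (S = 147): continuation = 1/1.07·[0.4923·0.0000 + 0.5077·0.0000] = 0.0000; exercise value = 0.0000 ≤ continuation, so V_uu = 0.0000
Node ud (S = 78.75): continuation = 1/1.07·[0.4923·0.0000 + 0.5077·10.9375] = 5.1896; exercise value = 0.0000 ≤ continuation, so V_ud = 5.1896
Node dd (S = 42.19): continuation = 1/1.07·[0.4923·10.9375 + 0.5077·38.3594] = 23.2331; exercise value = 27.8125 > continuation, so V_dd = 27.8125 (exercise)
Node u (S = 105): continuation = 1/1.07·[0.4923·0.0000 + 0.5077·5.1896] = 2.4624; exercise value = 0.0000 ≤ continuation, so V_u = 2.4624
Node d (S = 56.25): continuation = 1/1.07·[0.4923·5.1896 + 0.5077·27.8125] = 15.5842; exercise value = 13.7500 ≤ continuation, so V_d = 15.5842
Node 0 (S = 75): continuation = 1/1.07·[0.4923·2.4624 + 0.5077·15.5842] = 8.5273; exercise value = 0.0000 ≤ continuation, so V_0 = 8.5273

$8.53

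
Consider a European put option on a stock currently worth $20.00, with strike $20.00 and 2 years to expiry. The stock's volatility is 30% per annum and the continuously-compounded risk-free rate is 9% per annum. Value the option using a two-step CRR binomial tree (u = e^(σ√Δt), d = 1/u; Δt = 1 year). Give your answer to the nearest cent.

CRR parameters: u = e^(σ√Δt) = e^(0.3·√1) = 1.3499, d = 1/u = 0.7408
Per-period rate: rΔt = 0.09·1 = 0.09, so R = e^0.09 = 1.0942
Risk-neutral probability p = (e^0.09 − 0.7408)/(1.3499 − 0.7408) = 0.3534/0.6090 = 0.5802
Terminal stock prices: S_uu = 36.44, S_ud = 20, S_dd = 10.98
Terminal payoffs (K − S): max(-16.44, 0) = 0, max(0, 0) = 0, max(9.024, 0) = 9.024
Node u (S = 27): V_u = e^(−0.09)·[0.5802·0.0000 + 0.4198·0.0000] = 0.0000
Node d (S = 14.82): V_d = e^(−0.09)·[0.5802·0.0000 + 0.4198·9.0238] = 3.4623
Node 0 (S = 20): V_0 = e^(−0.09)·[0.5802·0.0000 + 0.4198·3.4623] = 1.3284

$1.33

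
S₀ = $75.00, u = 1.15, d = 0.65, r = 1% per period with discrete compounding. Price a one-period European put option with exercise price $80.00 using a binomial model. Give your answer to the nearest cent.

$8.66

Risk-neutral probability p = (1 + 0.01 − 0.65)/(1.15 − 0.65) = 0.3600/0.5000 = 0.7200
Terminal stock prices: S_u = 86.25, S_d = 48.75
Terminal payoffs (K − S): max(-6.25, 0) = 0, max(31.25, 0) = 31.25
Node 0 (S = 75): V_0 = 1/1.01·[0.7200·0.0000 + 0.2800·31.2500] = 8.6634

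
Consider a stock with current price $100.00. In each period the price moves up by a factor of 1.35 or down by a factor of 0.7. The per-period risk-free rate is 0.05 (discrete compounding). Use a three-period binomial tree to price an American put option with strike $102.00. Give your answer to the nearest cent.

Risk-neutral probability p = (1 + 0.05 − 0.7)/(1.35 − 0.7) = 0.3500/0.6500 = 0.5385
Terminal stock prices: S_uuu = 246, S_uud = 127.6, S_udd = 66.15, S_ddd = 34.3
Terminal payoffs (K − S): max(-144, 0) = 0, max(-25.58, 0) = 0, max(35.85, 0) = 35.85, max(67.7, 0) = 67.7
Node uu (S = 182.3): continuation = 1/1.05·[0.5385·0.0000 + 0.4615·0.0000] = 0.0000; exercise value = 0.0000 ≤ continuation, so V_uu = 0.0000
Node ud (S = 94.5): continuation = 1/1.05·[0.5385·0.0000 + 0.4615·35.8500] = 15.7582; exercise value = 7.5000 ≤ continuation, so V_ud = 15.7582
Node dd (S = 49): continuation = 1/1.05·[0.5385·35.8500 + 0.4615·67.7000] = 48.1429; exercise value = 53.0000 > continuation, so V_dd = 53.0000 (exercise)
Node u (S = 135): continuation = 1/1.05·[0.5385·0.0000 + 0.4615·15.7582] = 6.9267; exercise value = 0.0000 ≤ continuation, so V_u = 6.9267
Node d (S = 70): continuation = 1/1.05·[0.5385·15.7582 + 0.4615·53.0000] = 31.3779; exercise value = 32.0000 > continuation, so V_d = 32.0000 (exercise)
Node 0 (S = 100): continuation = 1/1.05·[0.5385·6.9267 + 0.4615·32.0000] = 17.6181; exercise value = 2.0000 ≤ continuation, so V_0 = 17.6181

$17.62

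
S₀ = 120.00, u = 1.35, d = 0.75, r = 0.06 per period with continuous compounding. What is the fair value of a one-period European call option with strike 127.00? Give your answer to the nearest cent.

Risk-neutral probability p = (e^0.06 − 0.75)/(1.35 − 0.75) = 0.3118/0.6000 = 0.5197
Terminal stock prices: S_u = 162, S_d = 90
Terminal payoffs (S − K): max(35, 0) = 35, max(-37, 0) = 0
Node 0 (S = 120): V_0 = e^(−0.06)·[0.5197·35.0000 + 0.4803·0.0000] = 17.1311

17.13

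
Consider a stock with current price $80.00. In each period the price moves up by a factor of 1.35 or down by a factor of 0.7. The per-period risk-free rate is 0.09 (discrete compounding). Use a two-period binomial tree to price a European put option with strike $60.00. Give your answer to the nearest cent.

Risk-neutral probability p = (1 + 0.09 − 0.7)/(1.35 − 0.7) = 0.3900/0.6500 = 0.6000
Terminal stock prices: S_uu = 145.8, S_ud = 75.6, S_dd = 39.2
Terminal payoffs (K − S): max(-85.8, 0) = 0, max(-15.6, 0) = 0, max(20.8, 0) = 20.8
Node u (S = 108): V_u = 1/1.09·[0.6000·0.0000 + 0.4000·0.0000] = 0.0000
Node d (S = 56): V_d = 1/1.09·[0.6000·0.0000 + 0.4000·20.8000] = 7.6330
Node 0 (S = 80): V_0 = 1/1.09·[0.6000·0.0000 + 0.4000·7.6330] = 2.8011

$2.80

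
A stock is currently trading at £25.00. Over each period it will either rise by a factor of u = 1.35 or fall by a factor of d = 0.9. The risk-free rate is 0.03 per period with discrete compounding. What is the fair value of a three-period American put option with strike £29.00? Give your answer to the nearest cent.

Risk-neutral probability p = (1 + 0.03 − 0.9)/(1.35 − 0.9) = 0.1300/0.4500 = 0.2889
Terminal stock prices: S_uuu = 61.51, S_uud = 41.01, S_udd = 27.34, S_ddd = 18.23
Terminal payoffs (K − S): max(-32.51, 0) = 0, max(-12.01, 0) = 0, max(1.662, 0) = 1.662, max(10.77, 0) = 10.77
Node uu (S = 45.56): continuation = 1/1.03·[0.2889·0.0000 + 0.7111·0.0000] = 0.0000; exercise value = 0.0000 ≤ continuation, so V_uu = 0.0000
Node ud (S = 30.38): continuation = 1/1.03·[0.2889·0.0000 + 0.7111·1.6625] = 1.1478; exercise value = 0.0000 ≤ continuation, so V_ud = 1.1478
Node dd (S = 20.25): continuation = 1/1.03·[0.2889·1.6625 + 0.7111·10.7750] = 7.9053; exercise value = 8.7500 > continuation, so V_dd = 8.7500 (exercise)
Node u (S = 33.75): continuation = 1/1.03·[0.2889·0.0000 + 0.7111·1.1478] = 0.7924; exercise value = 0.0000 ≤ continuation, so V_u = 0.7924
Node d (S = 22.5): continuation = 1/1.03·[0.2889·1.1478 + 0.7111·8.7500] = 6.3629; exercise value = 6.5000 > continuation, so V_d = 6.5000 (exercise)
Node 0 (S = 25): continuation = 1/1.03·[0.2889·0.7924 + 0.7111·6.5000] = 4.7099; exercise value = 4.0000 ≤ continuation, so V_0 = 4.7099

£4.71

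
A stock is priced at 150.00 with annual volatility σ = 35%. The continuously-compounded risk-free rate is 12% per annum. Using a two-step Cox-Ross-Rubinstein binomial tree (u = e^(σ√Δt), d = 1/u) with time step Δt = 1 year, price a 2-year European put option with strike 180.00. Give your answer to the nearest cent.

25.23

CRR parameters: u = e^(σ√Δt) = e^(0.35·√1) = 1.4191, d = 1/u = 0.7047
Per-period rate: rΔt = 0.12·1 = 0.12, so R = e^0.12 = 1.1275
Risk-neutral probability p = (e^0.12 − 0.7047)/(1.4191 − 0.7047) = 0.4228/0.7144 = 0.5919
Terminal stock prices: S_uu = 302.1, S_ud = 150, S_dd = 74.49
Terminal payoffs (K − S): max(-122.1, 0) = 0, max(30, 0) = 30, max(105.5, 0) = 105.5
Node u (S = 212.9): V_u = e^(−0.12)·[0.5919·0.0000 + 0.4081·30.0000] = 10.8598
Node d (S = 105.7): V_d = e^(−0.12)·[0.5919·30.0000 + 0.4081·105.5122] = 53.9425
Node 0 (S = 150): V_0 = e^(−0.12)·[0.5919·10.8598 + 0.4081·53.9425] = 25.2274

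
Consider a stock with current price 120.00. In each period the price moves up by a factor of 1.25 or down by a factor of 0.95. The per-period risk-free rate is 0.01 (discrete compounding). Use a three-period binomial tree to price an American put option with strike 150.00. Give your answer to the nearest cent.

Risk-neutral probability p = (1 + 0.01 − 0.95)/(1.25 − 0.95) = 0.0600/0.3000 = 0.2000
Terminal stock prices: S_uuu = 234.4, S_uud = 178.1, S_udd = 135.4, S_ddd = 102.9
Terminal payoffs (K − S): max(-84.38, 0) = 0, max(-28.12, 0) = 0, max(14.62, 0) = 14.62, max(47.12, 0) = 47.12
Node uu (S = 187.5): continuation = 1/1.01·[0.2000·0.0000 + 0.8000·0.0000] = 0.0000; exercise value = 0.0000 ≤ continuation, so V_uu = 0.0000
Node ud (S = 142.5): continuation = 1/1.01·[0.2000·0.0000 + 0.8000·14.6250] = 11.5842; exercise value = 7.5000 ≤ continuation, so V_ud = 11.5842
Node dd (S = 108.3): continuation = 1/1.01·[0.2000·14.6250 + 0.8000·47.1150] = 40.2149; exercise value = 41.7000 > continuation, so V_dd = 41.7000 (exercise)
Node u (S = 150): continuation = 1/1.01·[0.2000·0.0000 + 0.8000·11.5842] = 9.1756; exercise value = 0.0000 ≤ continuation, so V_u = 9.1756
Node d (S = 114): continuation = 1/1.01·[0.2000·11.5842 + 0.8000·41.7000] = 35.3236; exercise value = 36.0000 > continuation, so V_d = 36.0000 (exercise)
Node 0 (S = 120): continuation = 1/1.01·[0.2000·9.1756 + 0.8000·36.0000] = 30.3318; exercise value = 30.0000 ≤ continuation, so V_0 = 30.3318

30.33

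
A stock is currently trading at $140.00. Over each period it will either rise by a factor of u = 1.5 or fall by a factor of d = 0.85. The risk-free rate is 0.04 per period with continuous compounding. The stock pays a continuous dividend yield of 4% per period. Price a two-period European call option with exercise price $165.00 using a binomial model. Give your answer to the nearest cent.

$11.80

Per-period risk-free factor R = e^0.04 = 1.0408; dividend-adjusted growth = e^(0.04−0.04) = 1.0000.
Risk-neutral probability p = (1.0000 − 0.85)/(1.5 − 0.85) = 0.1500/0.6500 = 0.2308
Terminal stock prices: S_uu = 315, S_ud = 178.5, S_dd = 101.1
Terminal payoffs (S − K): max(150, 0) = 150, max(13.5, 0) = 13.5, max(-63.85, 0) = 0
Node u (S = 210): V_u = e^(−0.04)·[0.2308·150.0000 + 0.7692·13.5000] = 43.2355
Node d (S = 119): V_d = e^(−0.04)·[0.2308·13.5000 + 0.7692·0.0000] = 2.9932
Node 0 (S = 140): V_0 = e^(−0.04)·[0.2308·43.2355 + 0.7692·2.9932] = 11.7984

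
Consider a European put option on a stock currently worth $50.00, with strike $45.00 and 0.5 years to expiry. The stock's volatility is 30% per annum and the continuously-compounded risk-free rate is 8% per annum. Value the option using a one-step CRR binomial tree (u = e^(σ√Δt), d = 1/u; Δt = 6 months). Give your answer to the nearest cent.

CRR parameters: u = e^(σ√Δt) = e^(0.3·√0.5) = 1.2363, d = 1/u = 0.8089
Per-period rate: rΔt = 0.08·0.5 = 0.04, so R = e^0.04 = 1.0408
Risk-neutral probability p = (e^0.04 − 0.8089)/(1.2363 − 0.8089) = 0.2320/0.4275 = 0.5426
Terminal stock prices: S_u = 61.82, S_d = 40.44
Terminal payoffs (K − S): max(-16.82, 0) = 0, max(4.557, 0) = 4.557
Node 0 (S = 50): V_0 = e^(−0.04)·[0.5426·0.0000 + 0.4574·4.5571] = 2.0025

$2.00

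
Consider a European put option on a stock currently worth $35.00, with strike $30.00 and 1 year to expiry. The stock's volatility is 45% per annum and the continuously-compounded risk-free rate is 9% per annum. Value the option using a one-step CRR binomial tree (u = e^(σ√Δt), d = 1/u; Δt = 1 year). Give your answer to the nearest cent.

CRR parameters: u = e^(σ√Δt) = e^(0.45·√1) = 1.5683, d = 1/u = 0.6376
Per-period rate: rΔt = 0.09·1 = 0.09, so R = e^0.09 = 1.0942
Risk-neutral probability p = (e^0.09 − 0.6376)/(1.5683 − 0.6376) = 0.4565/0.9307 = 0.4905
Terminal stock prices: S_u = 54.89, S_d = 22.32
Terminal payoffs (K − S): max(-24.89, 0) = 0, max(7.683, 0) = 7.683
Node 0 (S = 35): V_0 = e^(−0.09)·[0.4905·0.0000 + 0.5095·7.6830] = 3.5772

$3.58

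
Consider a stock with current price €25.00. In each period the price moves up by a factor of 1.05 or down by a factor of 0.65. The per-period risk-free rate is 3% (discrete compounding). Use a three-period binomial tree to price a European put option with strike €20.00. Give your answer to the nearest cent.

Risk-neutral probability p = (1 + 0.03 − 0.65)/(1.05 − 0.65) = 0.3800/0.4000 = 0.9500
Terminal stock prices: S_uuu = 28.94, S_uud = 17.92, S_udd = 11.09, S_ddd = 6.866
Terminal payoffs (K − S): max(-8.941, 0) = 0, max(2.084, 0) = 2.084, max(8.909, 0) = 8.909, max(13.13, 0) = 13.13
Node uu (S = 27.56): V_uu = 1/1.03·[0.9500·0.0000 + 0.0500·2.0844] = 0.1012
Node ud (S = 17.06): V_ud = 1/1.03·[0.9500·2.0844 + 0.0500·8.9094] = 2.3550
Node dd (S = 10.56): V_dd = 1/1.03·[0.9500·8.9094 + 0.0500·13.1344] = 8.8550
Node u (S = 26.25): V_u = 1/1.03·[0.9500·0.1012 + 0.0500·2.3550] = 0.2076
Node d (S = 16.25): V_d = 1/1.03·[0.9500·2.3550 + 0.0500·8.8550] = 2.6019
Node 0 (S = 25): V_0 = 1/1.03·[0.9500·0.2076 + 0.0500·2.6019] = 0.3178

€0.32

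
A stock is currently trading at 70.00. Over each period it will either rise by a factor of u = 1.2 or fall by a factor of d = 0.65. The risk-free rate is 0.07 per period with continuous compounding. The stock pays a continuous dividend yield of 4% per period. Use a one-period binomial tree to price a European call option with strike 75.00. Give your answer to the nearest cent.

5.80

Per-period risk-free factor R = e^0.07 = 1.0725; dividend-adjusted growth = e^(0.07−0.04) = 1.0305.
Risk-neutral probability p = (1.0305 − 0.65)/(1.2 − 0.65) = 0.3805/0.5500 = 0.6917
Terminal stock prices: S_u = 84, S_d = 45.5
Terminal payoffs (S − K): max(9, 0) = 9, max(-29.5, 0) = 0
Node 0 (S = 70): V_0 = e^(−0.07)·[0.6917·9.0000 + 0.3083·0.0000] = 5.8047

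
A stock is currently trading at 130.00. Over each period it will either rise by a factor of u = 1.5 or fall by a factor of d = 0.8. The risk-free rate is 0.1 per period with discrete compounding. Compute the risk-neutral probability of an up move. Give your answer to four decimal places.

p = 0.4286

Risk-neutral probability p = (1 + 0.1 − 0.8)/(1.5 − 0.8) = 0.3000/0.7000 = 0.4286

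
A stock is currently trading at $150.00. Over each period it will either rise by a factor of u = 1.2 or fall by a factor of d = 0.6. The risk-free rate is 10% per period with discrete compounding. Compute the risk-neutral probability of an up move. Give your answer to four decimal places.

Risk-neutral probability p = (1 + 0.1 − 0.6)/(1.2 − 0.6) = 0.5000/0.6000 = 0.8333

p = 0.8333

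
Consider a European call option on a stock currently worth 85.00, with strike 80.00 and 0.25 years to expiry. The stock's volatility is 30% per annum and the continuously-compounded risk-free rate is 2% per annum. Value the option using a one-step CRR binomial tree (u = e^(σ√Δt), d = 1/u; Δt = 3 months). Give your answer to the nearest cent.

CRR parameters: u = e^(σ√Δt) = e^(0.3·√0.25) = 1.1618, d = 1/u = 0.8607
Per-period rate: rΔt = 0.02·0.25 = 0.005, so R = e^0.005 = 1.0050
Risk-neutral probability p = (e^0.005 − 0.8607)/(1.1618 − 0.8607) = 0.1443/0.3011 = 0.4792
Terminal stock prices: S_u = 98.76, S_d = 73.16
Terminal payoffs (S − K): max(18.76, 0) = 18.76, max(-6.84, 0) = 0
Node 0 (S = 85): V_0 = e^(−0.005)·[0.4792·18.7559 + 0.5208·0.0000] = 8.9433

8.94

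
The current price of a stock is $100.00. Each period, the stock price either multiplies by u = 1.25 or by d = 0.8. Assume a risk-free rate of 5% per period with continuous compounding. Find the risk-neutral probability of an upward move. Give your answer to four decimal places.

Risk-neutral probability p = (e^0.05 − 0.8)/(1.25 − 0.8) = 0.2513/0.4500 = 0.5584

p = 0.5584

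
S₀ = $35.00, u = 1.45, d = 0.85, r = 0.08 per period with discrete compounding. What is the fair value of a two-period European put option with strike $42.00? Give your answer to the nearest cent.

$5.45

Risk-neutral probability p = (1 + 0.08 − 0.85)/(1.45 − 0.85) = 0.2300/0.6000 = 0.3833
Terminal stock prices: S_uu = 73.59, S_ud = 43.14, S_dd = 25.29
Terminal payoffs (K − S): max(-31.59, 0) = 0, max(-1.137, 0) = 0, max(16.71, 0) = 16.71
Node u (S = 50.75): V_u = 1/1.08·[0.3833·0.0000 + 0.6167·0.0000] = 0.0000
Node d (S = 29.75): V_d = 1/1.08·[0.3833·0.0000 + 0.6167·16.7125] = 9.5426
Node 0 (S = 35): V_0 = 1/1.08·[0.3833·0.0000 + 0.6167·9.5426] = 5.4487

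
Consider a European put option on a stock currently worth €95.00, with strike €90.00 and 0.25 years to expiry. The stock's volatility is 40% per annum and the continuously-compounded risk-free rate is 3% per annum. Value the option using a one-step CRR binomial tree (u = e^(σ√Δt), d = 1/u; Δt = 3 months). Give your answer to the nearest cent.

€6.44

CRR parameters: u = e^(σ√Δt) = e^(0.4·√0.25) = 1.2214, d = 1/u = 0.8187
Per-period rate: rΔt = 0.03·0.25 = 0.0075, so R = e^0.0075 = 1.0075
Risk-neutral probability p = (e^0.0075 − 0.8187)/(1.2214 − 0.8187) = 0.1888/0.4027 = 0.4689
Terminal stock prices: S_u = 116, S_d = 77.78
Terminal payoffs (K − S): max(-26.03, 0) = 0, max(12.22, 0) = 12.22
Node 0 (S = 95): V_0 = e^(−0.0075)·[0.4689·0.0000 + 0.5311·12.2206] = 6.4423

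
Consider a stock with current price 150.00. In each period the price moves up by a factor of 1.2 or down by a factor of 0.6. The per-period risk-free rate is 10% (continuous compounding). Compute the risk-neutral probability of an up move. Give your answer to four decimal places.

Risk-neutral probability p = (e^0.1 − 0.6)/(1.2 − 0.6) = 0.5052/0.6000 = 0.8420

p = 0.8420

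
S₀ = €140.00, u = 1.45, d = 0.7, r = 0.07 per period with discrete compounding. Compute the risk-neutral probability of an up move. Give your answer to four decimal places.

Risk-neutral probability p = (1 + 0.07 − 0.7)/(1.45 − 0.7) = 0.3700/0.7500 = 0.4933

p = 0.4933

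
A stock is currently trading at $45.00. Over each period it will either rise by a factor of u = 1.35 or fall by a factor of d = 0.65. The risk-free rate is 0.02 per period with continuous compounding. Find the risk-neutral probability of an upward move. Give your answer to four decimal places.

Risk-neutral probability p = (e^0.02 − 0.65)/(1.35 − 0.65) = 0.3702/0.7000 = 0.5289

p = 0.5289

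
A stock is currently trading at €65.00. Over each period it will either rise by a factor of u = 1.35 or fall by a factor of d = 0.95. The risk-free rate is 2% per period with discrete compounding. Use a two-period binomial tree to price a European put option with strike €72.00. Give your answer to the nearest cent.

€8.73

Risk-neutral probability p = (1 + 0.02 − 0.95)/(1.35 − 0.95) = 0.0700/0.4000 = 0.1750
Terminal stock prices: S_uu = 118.5, S_ud = 83.36, S_dd = 58.66
Terminal payoffs (K − S): max(-46.46, 0) = 0, max(-11.36, 0) = 0, max(13.34, 0) = 13.34
Node u (S = 87.75): V_u = 1/1.02·[0.1750·0.0000 + 0.8250·0.0000] = 0.0000
Node d (S = 61.75): V_d = 1/1.02·[0.1750·0.0000 + 0.8250·13.3375] = 10.7877
Node 0 (S = 65): V_0 = 1/1.02·[0.1750·0.0000 + 0.8250·10.7877] = 8.7253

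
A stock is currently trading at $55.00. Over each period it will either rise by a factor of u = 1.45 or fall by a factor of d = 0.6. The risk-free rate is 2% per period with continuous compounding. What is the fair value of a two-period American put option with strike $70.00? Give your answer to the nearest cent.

$23.66

Risk-neutral probability p = (e^0.02 − 0.6)/(1.45 − 0.6) = 0.4202/0.8500 = 0.4944
Terminal stock prices: S_uu = 115.6, S_ud = 47.85, S_dd = 19.8
Terminal payoffs (K − S): max(-45.64, 0) = 0, max(22.15, 0) = 22.15, max(50.2, 0) = 50.2
Node u (S = 79.75): continuation = e^(−0.02)·[0.4944·0.0000 + 0.5056·22.1500] = 10.9783; exercise value = 0.0000 ≤ continuation, so V_u = 10.9783
Node d (S = 33): continuation = e^(−0.02)·[0.4944·22.1500 + 0.5056·50.2000] = 35.6139; exercise value = 37.0000 > continuation, so V_d = 37.0000 (exercise)
Node 0 (S = 55): continuation = e^(−0.02)·[0.4944·10.9783 + 0.5056·37.0000] = 23.6581; exercise value = 15.0000 ≤ continuation, so V_0 = 23.6581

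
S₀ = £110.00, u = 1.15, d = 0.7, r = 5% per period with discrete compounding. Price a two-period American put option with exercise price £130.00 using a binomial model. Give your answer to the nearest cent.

Risk-neutral probability p = (1 + 0.05 − 0.7)/(1.15 − 0.7) = 0.3500/0.4500 = 0.7778
Terminal stock prices: S_uu = 145.5, S_ud = 88.55, S_dd = 53.9
Terminal payoffs (K − S): max(-15.47, 0) = 0, max(41.45, 0) = 41.45, max(76.1, 0) = 76.1
Node u (S = 126.5): continuation = 1/1.05·[0.7778·0.0000 + 0.2222·41.4500] = 8.7725; exercise value = 3.5000 ≤ continuation, so V_u = 8.7725
Node d (S = 77): continuation = 1/1.05·[0.7778·41.4500 + 0.2222·76.1000] = 46.8095; exercise value = 53.0000 > continuation, so V_d = 53.0000 (exercise)
Node 0 (S = 110): continuation = 1/1.05·[0.7778·8.7725 + 0.2222·53.0000] = 17.7151; exercise value = 20.0000 > continuation, so V_0 = 20.0000 (exercise)

£20.00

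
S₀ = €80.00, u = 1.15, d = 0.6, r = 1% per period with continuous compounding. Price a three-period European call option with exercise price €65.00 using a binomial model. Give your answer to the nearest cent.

€22.79

Risk-neutral probability p = (e^0.01 − 0.6)/(1.15 − 0.6) = 0.4101/0.5500 = 0.7455
Terminal stock prices: S_uuu = 121.7, S_uud = 63.48, S_udd = 33.12, S_ddd = 17.28
Terminal payoffs (S − K): max(56.67, 0) = 56.67, max(-1.52, 0) = 0, max(-31.88, 0) = 0, max(-47.72, 0) = 0
Node uu (S = 105.8): V_uu = e^(−0.01)·[0.7455·56.6700 + 0.2545·0.0000] = 41.8297
Node ud (S = 55.2): V_ud = e^(−0.01)·[0.7455·0.0000 + 0.2545·0.0000] = 0.0000
Node dd (S = 28.8): V_dd = e^(−0.01)·[0.7455·0.0000 + 0.2545·0.0000] = 0.0000
Node u (S = 92): V_u = e^(−0.01)·[0.7455·41.8297 + 0.2545·0.0000] = 30.8756
Node d (S = 48): V_d = e^(−0.01)·[0.7455·0.0000 + 0.2545·0.0000] = 0.0000
Node 0 (S = 80): V_0 = e^(−0.01)·[0.7455·30.8756 + 0.2545·0.0000] = 22.7902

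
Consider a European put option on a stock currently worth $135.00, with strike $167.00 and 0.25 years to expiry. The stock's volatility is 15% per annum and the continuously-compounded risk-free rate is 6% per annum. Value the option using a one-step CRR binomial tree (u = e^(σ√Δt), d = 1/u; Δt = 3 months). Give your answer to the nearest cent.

CRR parameters: u = e^(σ√Δt) = e^(0.15·√0.25) = 1.0779, d = 1/u = 0.9277
Per-period rate: rΔt = 0.06·0.25 = 0.015, so R = e^0.015 = 1.0151
Risk-neutral probability p = (e^0.015 − 0.9277)/(1.0779 − 0.9277) = 0.0874/0.1501 = 0.5819
Terminal stock prices: S_u = 145.5, S_d = 125.2
Terminal payoffs (K − S): max(21.49, 0) = 21.49, max(41.75, 0) = 41.75
Node 0 (S = 135): V_0 = e^(−0.015)·[0.5819·21.4856 + 0.4181·41.7546] = 29.5137

$29.51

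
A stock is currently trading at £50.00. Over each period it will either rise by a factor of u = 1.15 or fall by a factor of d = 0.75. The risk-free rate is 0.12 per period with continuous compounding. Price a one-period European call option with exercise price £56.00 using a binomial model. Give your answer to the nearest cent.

Risk-neutral probability p = (e^0.12 − 0.75)/(1.15 − 0.75) = 0.3775/0.4000 = 0.9437
Terminal stock prices: S_u = 57.5, S_d = 37.5
Terminal payoffs (S − K): max(1.5, 0) = 1.5, max(-18.5, 0) = 0
Node 0 (S = 50): V_0 = e^(−0.12)·[0.9437·1.5000 + 0.0563·0.0000] = 1.2555

£1.26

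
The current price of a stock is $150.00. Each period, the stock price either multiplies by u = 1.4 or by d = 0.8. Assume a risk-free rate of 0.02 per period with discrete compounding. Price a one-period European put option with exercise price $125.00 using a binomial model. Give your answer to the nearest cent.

Risk-neutral probability p = (1 + 0.02 − 0.8)/(1.4 − 0.8) = 0.2200/0.6000 = 0.3667
Terminal stock prices: S_u = 210, S_d = 120
Terminal payoffs (K − S): max(-85, 0) = 0, max(5, 0) = 5
Node 0 (S = 150): V_0 = 1/1.02·[0.3667·0.0000 + 0.6333·5.0000] = 3.1046

$3.10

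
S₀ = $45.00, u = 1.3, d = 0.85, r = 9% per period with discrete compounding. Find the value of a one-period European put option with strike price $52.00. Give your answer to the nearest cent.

$5.89

Risk-neutral probability p = (1 + 0.09 − 0.85)/(1.3 − 0.85) = 0.2400/0.4500 = 0.5333
Terminal stock prices: S_u = 58.5, S_d = 38.25
Terminal payoffs (K − S): max(-6.5, 0) = 0, max(13.75, 0) = 13.75
Node 0 (S = 45): V_0 = 1/1.09·[0.5333·0.0000 + 0.4667·13.7500] = 5.8869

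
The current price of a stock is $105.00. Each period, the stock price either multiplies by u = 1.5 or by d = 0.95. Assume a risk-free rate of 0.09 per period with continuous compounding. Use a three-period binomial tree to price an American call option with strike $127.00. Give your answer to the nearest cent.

Risk-neutral probability p = (e^0.09 − 0.95)/(1.5 − 0.95) = 0.1442/0.5500 = 0.2621
Terminal stock prices: S_uuu = 354.4, S_uud = 224.4, S_udd = 142.1, S_ddd = 90.02
Terminal payoffs (S − K): max(227.4, 0) = 227.4, max(97.44, 0) = 97.44, max(15.14, 0) = 15.14, max(-36.98, 0) = 0
Node uu (S = 236.2): continuation = e^(−0.09)·[0.2621·227.3750 + 0.7379·97.4375] = 120.1807; exercise value = 109.2500 ≤ continuation, so V_uu = 120.1807
Node ud (S = 149.6): continuation = e^(−0.09)·[0.2621·97.4375 + 0.7379·15.1437] = 33.5557; exercise value = 22.6250 ≤ continuation, so V_ud = 33.5557
Node dd (S = 94.76): continuation = e^(−0.09)·[0.2621·15.1437 + 0.7379·0.0000] = 3.6280; exercise value = 0.0000 ≤ continuation, so V_dd = 3.6280
Node u (S = 157.5): continuation = e^(−0.09)·[0.2621·120.1807 + 0.7379·33.5557] = 51.4207; exercise value = 30.5000 ≤ continuation, so V_u = 51.4207
Node d (S = 99.75): continuation = e^(−0.09)·[0.2621·33.5557 + 0.7379·3.6280] = 10.4857; exercise value = 0.0000 ≤ continuation, so V_d = 10.4857
Node 0 (S = 105): continuation = e^(−0.09)·[0.2621·51.4207 + 0.7379·10.4857] = 19.3901; exercise value = 0.0000 ≤ continuation, so V_0 = 19.3901

$19.39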